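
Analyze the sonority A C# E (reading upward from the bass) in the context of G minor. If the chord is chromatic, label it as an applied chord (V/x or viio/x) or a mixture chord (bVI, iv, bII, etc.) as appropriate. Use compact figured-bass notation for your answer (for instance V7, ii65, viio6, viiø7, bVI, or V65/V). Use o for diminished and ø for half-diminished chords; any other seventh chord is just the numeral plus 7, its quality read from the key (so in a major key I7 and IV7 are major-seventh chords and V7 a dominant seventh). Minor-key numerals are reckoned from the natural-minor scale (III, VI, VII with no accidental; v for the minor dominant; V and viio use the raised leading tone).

V/V

Stacked in thirds the chord is A-C#-E: a major triad on A.
A is not a diatonic chord root with this quality in G minor, but it lies a perfect fifth above D (V), so the chord functions as an applied dominant of V.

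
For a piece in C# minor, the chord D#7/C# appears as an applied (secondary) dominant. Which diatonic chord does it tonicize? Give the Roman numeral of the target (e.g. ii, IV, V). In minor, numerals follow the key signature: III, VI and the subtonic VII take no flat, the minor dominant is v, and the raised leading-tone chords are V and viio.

The chord is a dominant seventh chord on D#.
A dominant resolves down a perfect fifth: D# → G#. In C# minor, G# is scale degree 5, i.e. V.

V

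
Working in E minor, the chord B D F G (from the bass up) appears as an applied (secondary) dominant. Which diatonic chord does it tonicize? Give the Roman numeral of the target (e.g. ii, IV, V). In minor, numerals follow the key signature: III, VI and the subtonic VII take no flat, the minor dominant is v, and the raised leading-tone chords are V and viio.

VI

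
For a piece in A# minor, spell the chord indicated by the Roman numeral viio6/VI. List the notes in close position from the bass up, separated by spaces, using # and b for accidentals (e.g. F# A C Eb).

G# B E#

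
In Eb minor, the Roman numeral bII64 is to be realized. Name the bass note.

Cb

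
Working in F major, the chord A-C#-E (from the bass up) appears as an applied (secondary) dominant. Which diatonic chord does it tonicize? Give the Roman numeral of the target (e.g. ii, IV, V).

vi

The chord is a major triad on A.
A dominant resolves down a perfect fifth: A → D. In F major, D is scale degree 6, i.e. vi.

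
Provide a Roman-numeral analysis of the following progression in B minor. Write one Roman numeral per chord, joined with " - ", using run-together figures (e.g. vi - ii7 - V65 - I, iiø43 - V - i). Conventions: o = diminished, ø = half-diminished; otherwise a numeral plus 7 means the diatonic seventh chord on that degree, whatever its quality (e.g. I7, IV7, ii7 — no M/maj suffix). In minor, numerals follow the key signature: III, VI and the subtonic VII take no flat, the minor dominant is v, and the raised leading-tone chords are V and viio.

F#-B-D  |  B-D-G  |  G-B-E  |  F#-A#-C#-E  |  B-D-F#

i64 - VI6 - iv6 - V7 - i

F#-B-D has root B, degree 1 in B minor, so i64.
B-D-G has root G, degree 6 in B minor, so VI6.
G-B-E: root E is the subdominant; minor triad there is iv6.
F#-A#-C#-E: dominant seventh chord on F# = scale degree 5 → V7.
B-D-F#: root B is the tonic; minor triad there is i.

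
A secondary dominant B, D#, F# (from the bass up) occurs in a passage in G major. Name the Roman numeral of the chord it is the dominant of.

vi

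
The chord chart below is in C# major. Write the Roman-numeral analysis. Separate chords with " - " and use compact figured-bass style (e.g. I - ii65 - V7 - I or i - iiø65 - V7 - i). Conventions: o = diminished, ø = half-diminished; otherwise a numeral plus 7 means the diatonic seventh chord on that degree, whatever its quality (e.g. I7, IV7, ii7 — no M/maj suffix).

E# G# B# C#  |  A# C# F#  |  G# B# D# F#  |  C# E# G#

I65 - IV6 - V7 - I

E#-G#-B#-C# has root C#, degree 1 in C# major, so I65.
A#-C#-F#: major triad on F# = scale degree 4 → IV6.
G#-B#-D#-F#: dominant seventh chord on G# = scale degree 5 → V7.
C#-E#-G# has root C#, degree 1 in C# major, so I.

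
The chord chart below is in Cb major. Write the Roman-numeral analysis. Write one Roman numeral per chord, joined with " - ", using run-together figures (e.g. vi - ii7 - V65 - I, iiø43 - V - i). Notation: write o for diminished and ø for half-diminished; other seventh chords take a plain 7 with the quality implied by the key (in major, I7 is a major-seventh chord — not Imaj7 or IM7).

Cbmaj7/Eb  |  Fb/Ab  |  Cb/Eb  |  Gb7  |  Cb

Cbmaj7/Eb: root Cb is the tonic; major seventh chord there is I65.
Fb/Ab has root Fb, degree 4 in Cb major, so IV6.
Cb/Eb: root Cb is the tonic; major triad there is I6.
Gb7: dominant seventh chord on Gb = scale degree 5 → V7.
Cb has root Cb, degree 1 in Cb major, so I.

I65 - IV6 - I6 - V7 - I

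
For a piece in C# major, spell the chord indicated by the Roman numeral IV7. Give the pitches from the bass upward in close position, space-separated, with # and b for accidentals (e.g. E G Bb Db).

F# A# C# E#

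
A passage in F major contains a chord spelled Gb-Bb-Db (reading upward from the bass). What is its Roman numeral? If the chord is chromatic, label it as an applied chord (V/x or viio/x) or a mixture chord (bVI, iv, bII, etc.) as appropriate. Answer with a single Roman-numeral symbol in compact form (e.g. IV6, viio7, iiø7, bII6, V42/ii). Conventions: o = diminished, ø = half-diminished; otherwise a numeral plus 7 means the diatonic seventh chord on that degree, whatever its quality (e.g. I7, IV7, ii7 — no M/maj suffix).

The pitches Gb-Bb-Db form a major triad rooted on Gb.
Gb is the lowered second degree of F major (diatonic 2 would be G). This is the Neapolitan chord — a major triad on the lowered second degree.

bII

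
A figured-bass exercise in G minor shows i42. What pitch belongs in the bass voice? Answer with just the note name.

i in G minor has root G; the chord is G-Bb-D-F.
The figure 42 means third inversion — the seventh is in the bass.

F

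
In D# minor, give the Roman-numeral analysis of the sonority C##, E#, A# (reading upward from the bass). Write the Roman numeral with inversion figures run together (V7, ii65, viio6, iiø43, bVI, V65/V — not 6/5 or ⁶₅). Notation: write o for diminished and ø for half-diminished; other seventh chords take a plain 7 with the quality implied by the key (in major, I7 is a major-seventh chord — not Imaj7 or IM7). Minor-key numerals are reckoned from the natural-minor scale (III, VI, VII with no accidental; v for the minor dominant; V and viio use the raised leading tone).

V6

Stacked in thirds the chord is A#-C##-E#: a major triad on A#.
In D# minor, A# is the dominant; the diatonic major triad there is V.
With C## in the bass the chord is in first inversion, so the figured bass is 6.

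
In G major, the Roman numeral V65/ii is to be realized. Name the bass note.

The applied chord V65/ii is rooted on E: E-G#-B-D.
The figure 65 means first inversion — the third is in the bass.

G#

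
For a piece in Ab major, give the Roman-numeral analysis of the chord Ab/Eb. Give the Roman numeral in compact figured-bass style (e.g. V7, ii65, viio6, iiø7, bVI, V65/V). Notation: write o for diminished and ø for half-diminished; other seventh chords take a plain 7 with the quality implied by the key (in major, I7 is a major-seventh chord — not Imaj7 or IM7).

Stacked in thirds the chord is Ab-C-Eb: a major triad on Ab.
Ab is scale degree 1 in Ab major, and a major triad on that degree is written I.
With Eb in the bass the chord is in second inversion, so the figured bass is 64.

I64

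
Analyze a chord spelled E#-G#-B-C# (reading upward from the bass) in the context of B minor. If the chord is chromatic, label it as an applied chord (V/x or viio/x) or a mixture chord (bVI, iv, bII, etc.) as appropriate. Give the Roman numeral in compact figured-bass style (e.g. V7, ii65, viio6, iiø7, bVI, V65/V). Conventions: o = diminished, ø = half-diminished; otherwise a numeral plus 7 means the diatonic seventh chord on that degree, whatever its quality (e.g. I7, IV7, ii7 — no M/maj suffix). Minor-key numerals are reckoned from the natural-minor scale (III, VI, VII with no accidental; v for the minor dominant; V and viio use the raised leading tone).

The pitches C#-E#-G#-B form a dominant seventh chord rooted on C#.
C# is not a diatonic chord root with this quality in B minor, but it lies a perfect fifth above F# (V), so the chord functions as an applied dominant of V.
With E# in the bass the chord is in first inversion, so the figured bass is 65.

V65/V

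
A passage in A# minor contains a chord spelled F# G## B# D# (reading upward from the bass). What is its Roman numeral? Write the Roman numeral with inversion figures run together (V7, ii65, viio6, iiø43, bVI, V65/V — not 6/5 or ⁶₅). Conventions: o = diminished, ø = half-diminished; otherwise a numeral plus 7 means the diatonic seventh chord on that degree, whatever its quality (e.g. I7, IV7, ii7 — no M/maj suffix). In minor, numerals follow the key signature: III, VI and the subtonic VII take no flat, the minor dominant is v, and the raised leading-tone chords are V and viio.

viio42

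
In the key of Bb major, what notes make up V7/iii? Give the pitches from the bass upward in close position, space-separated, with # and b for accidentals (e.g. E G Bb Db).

The slash means an applied dominant: we want the dominant of iii. In Bb major, iii is D minor, and its dominant is built on A.
Building a dominant seventh chord on A gives A-C#-E-G.

A C# E G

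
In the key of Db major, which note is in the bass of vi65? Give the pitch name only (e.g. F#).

Db

vi in Db major has root Bb; the chord is Bb-Db-F-Ab.
The figure 65 means first inversion — the third is in the bass.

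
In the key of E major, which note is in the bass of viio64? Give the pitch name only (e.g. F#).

viio in E major has root D#; the chord is D#-F#-A.
The figure 64 means second inversion — the fifth is in the bass.

A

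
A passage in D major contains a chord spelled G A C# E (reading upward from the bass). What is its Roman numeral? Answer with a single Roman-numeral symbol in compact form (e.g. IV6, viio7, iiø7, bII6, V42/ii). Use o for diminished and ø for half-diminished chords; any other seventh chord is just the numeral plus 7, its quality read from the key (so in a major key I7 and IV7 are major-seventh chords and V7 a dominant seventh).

V42

Stacked in thirds the chord is A-C#-E-G: a dominant seventh chord on A.
A is scale degree 5 in D major, and a dominant seventh chord on that degree is written V7.
With G in the bass the chord is in third inversion, so the figured bass is 42.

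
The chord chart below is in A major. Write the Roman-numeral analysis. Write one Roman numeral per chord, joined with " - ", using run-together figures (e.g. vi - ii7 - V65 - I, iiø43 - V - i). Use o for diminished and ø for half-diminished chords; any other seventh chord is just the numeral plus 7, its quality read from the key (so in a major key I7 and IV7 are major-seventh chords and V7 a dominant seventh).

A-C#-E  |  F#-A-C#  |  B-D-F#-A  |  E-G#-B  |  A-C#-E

I - vi - ii7 - V - I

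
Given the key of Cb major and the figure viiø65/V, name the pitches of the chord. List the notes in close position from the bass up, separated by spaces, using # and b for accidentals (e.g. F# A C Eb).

Ab Cb Eb F

The slash marks an applied leading-tone chord: viio of V. In Cb major, V is Gb, so the leading tone to it is F, a half step below.
Building a half-diminished seventh chord on F gives F-Ab-Cb-Eb.
The figured bass 65 indicates first inversion, placing the third (Ab) in the bass: Ab-Cb-Eb-F.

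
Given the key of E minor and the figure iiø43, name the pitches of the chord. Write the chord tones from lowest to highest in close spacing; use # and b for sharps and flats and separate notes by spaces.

C E F# A

The numeral's case and figure indicate a half-diminished seventh chord. In E minor its root, the second degree, is F#.
Stacking thirds from F# gives F#-A-C-E.
The figured bass 43 indicates second inversion, placing the fifth (C) in the bass: C-E-F#-A.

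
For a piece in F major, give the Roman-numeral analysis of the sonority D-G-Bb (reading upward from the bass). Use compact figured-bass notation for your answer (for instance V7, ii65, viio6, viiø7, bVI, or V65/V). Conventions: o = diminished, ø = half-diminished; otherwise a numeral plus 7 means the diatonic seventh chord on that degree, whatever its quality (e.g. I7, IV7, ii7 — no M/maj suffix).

Stacked in thirds the chord is G-Bb-D: a minor triad on G.
In F major, G is the supertonic; the diatonic minor triad there is ii.
With D in the bass the chord is in second inversion, so the figured bass is 64.

ii64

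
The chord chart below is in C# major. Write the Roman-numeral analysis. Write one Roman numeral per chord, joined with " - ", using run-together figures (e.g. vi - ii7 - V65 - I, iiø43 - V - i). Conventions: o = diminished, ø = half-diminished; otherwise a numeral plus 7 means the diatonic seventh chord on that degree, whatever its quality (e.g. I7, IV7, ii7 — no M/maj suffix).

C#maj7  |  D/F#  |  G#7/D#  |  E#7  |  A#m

I7 - bII6 - V43 - V7/vi - vi

C#maj7: major seventh chord on C# = scale degree 1 → I7.
D/F#: major triad on D — chromatic; D is the lowered second degree, so this is the Neapolitan sixth, bII6 (third, F#, in the bass — hence the 6).
G#7/D#: dominant seventh chord on G# = scale degree 5 → V43.
E#7: a dominant seventh chord on E#, the applied dominant of vi → V7/vi.
A#m has root A#, degree 6 in C# major, so vi.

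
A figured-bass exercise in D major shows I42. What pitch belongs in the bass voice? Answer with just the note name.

I in D major has root D; the chord is D-F#-A-C#.
The figure 42 means third inversion — the seventh is in the bass.

C#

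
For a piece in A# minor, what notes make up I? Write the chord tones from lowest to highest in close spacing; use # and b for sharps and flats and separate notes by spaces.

A# C## E#

Scale degree 1 in A# minor is A#; here the chord built on it is altered to a major triad. I is the major tonic (Picardy third), borrowed from the parallel major.
So the chord is A#-C##-E#, a major triad.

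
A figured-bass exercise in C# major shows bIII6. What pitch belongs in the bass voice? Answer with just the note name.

bIII in C# major has root E; the chord is E-G#-B.
The figure 6 means first inversion — the third is in the bass.

G#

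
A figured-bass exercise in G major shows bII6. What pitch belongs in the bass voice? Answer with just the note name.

bII in G major has root Ab; the chord is Ab-C-Eb.
The figure 6 means first inversion — the third is in the bass.

C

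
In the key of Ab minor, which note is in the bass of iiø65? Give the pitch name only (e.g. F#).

iiø in Ab minor has root Bb; the chord is Bb-Db-Fb-Ab.
The figure 65 means first inversion — the third is in the bass.

Db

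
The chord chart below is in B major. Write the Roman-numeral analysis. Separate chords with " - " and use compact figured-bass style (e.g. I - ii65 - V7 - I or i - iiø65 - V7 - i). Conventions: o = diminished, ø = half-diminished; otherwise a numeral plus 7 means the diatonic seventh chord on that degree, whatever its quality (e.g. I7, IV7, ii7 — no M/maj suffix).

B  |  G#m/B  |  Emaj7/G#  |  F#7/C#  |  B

B has root B, degree 1 in B major, so I.
G#m/B: root G# is the submediant; minor triad there is vi6.
Emaj7/G# has root E, degree 4 in B major, so IV65.
F#7/C#: root F# is the dominant; dominant seventh chord there is V43.
B has root B, degree 1 in B major, so I.

I - vi6 - IV65 - V43 - I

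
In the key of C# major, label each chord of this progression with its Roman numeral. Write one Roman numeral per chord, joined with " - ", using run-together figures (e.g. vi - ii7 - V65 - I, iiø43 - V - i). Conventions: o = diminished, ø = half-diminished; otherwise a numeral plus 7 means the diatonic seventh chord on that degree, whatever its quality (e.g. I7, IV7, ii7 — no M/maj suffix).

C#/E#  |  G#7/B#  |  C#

C#/E# has root C#, degree 1 in C# major, so I6.
G#7/B#: dominant seventh chord on G# = scale degree 5 → V65.
C#: major triad on C# = scale degree 1 → I.

I6 - V65 - I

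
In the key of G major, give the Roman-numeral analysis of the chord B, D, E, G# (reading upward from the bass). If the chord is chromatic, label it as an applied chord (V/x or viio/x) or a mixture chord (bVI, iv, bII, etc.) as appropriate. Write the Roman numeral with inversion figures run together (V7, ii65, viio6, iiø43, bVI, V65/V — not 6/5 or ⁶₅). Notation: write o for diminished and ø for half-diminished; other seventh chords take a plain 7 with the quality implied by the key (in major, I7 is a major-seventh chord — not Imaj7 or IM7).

V43/ii

Stacked in thirds the chord is E-G#-B-D: a dominant seventh chord on E.
E is not a diatonic chord root with this quality in G major, but it lies a perfect fifth above A (ii), so the chord functions as an applied dominant of ii.
With B in the bass the chord is in second inversion, so the figured bass is 43.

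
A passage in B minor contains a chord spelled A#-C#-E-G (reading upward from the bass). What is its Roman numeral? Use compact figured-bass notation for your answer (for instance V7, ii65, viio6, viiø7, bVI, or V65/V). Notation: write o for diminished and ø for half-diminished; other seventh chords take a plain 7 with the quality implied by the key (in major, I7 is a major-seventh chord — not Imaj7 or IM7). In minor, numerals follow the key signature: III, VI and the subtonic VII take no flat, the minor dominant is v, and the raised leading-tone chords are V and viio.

viio7

The pitches A#-C#-E-G form a fully diminished seventh chord rooted on A#.
In B minor, A# is the leading tone; the diatonic fully diminished seventh chord there is viio7.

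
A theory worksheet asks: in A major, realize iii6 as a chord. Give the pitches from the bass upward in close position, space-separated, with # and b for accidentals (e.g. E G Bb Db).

The numeral's case and figure indicate a minor triad. In A major its root, scale degree 3, is C#.
Stacking thirds from C# gives C#-E-G#.
With the 6 figure the chord is in first inversion; from the bass E upward in close position it reads E-G#-C#.

E G# C#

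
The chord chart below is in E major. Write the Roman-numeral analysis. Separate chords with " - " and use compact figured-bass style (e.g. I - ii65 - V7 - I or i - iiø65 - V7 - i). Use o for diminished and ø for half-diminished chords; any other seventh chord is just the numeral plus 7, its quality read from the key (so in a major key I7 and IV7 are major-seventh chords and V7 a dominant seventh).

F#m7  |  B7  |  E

F#m7: minor seventh chord on F# = scale degree 2 → ii7.
B7: dominant seventh chord on B = scale degree 5 → V7.
E: major triad on E = scale degree 1 → I.

ii7 - V7 - I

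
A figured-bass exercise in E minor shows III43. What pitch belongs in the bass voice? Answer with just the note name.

D

III in E minor has root G; the chord is G-B-D-F#.
The figure 43 means second inversion — the fifth is in the bass.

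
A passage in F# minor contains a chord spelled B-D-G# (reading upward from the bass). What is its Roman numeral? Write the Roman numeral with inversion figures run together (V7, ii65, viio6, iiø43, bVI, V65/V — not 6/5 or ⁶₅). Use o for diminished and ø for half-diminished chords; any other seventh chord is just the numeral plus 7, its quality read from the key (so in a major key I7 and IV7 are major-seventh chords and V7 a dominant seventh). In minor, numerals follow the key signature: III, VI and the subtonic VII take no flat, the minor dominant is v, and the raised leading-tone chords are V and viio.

The pitches G#-B-D form a diminished triad rooted on G#.
In F# minor, G# is the supertonic; the diatonic diminished triad there is iio.
With B in the bass the chord is in first inversion, so the figured bass is 6.

iio6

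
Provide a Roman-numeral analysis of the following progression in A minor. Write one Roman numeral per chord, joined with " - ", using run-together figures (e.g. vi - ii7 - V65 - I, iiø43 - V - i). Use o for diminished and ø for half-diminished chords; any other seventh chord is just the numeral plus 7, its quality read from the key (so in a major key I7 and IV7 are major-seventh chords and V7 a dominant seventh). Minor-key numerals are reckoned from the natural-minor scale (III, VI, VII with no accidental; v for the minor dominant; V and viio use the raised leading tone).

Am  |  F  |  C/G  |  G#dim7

i - VI - III64 - viio7

Am: root A is the tonic; minor triad there is i.
F: major triad on F = scale degree 6 → VI.
C/G: root C is the mediant; major triad there is III64.
G#dim7: root G# is the leading tone; fully diminished seventh chord there is viio7.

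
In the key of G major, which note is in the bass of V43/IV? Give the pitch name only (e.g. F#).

The applied chord V43/IV is rooted on G: G-B-D-F.
The figure 43 means second inversion — the fifth is in the bass.

D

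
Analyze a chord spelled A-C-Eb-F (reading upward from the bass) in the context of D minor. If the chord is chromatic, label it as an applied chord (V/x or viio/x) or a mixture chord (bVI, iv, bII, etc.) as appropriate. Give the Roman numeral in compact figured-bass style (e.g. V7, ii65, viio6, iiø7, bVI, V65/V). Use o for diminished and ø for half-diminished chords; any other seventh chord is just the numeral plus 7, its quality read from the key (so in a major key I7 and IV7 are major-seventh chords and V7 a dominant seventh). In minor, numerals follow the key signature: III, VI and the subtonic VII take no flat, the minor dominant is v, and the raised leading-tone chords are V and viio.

Stacked in thirds the chord is F-A-C-Eb: a dominant seventh chord on F.
F is not a diatonic chord root with this quality in D minor, but it lies a perfect fifth above Bb (VI), so the chord functions as an applied dominant of VI.
With A in the bass the chord is in first inversion, so the figured bass is 65.

V65/VI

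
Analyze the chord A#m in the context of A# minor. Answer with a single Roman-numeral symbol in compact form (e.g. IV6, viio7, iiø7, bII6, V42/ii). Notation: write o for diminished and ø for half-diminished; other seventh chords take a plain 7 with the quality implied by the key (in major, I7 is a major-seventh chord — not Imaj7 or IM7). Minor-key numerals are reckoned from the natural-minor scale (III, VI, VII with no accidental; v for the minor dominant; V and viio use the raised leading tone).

Stacked in thirds the chord is A#-C#-E#: a minor triad on A#.
In A# minor, A# is the tonic; the diatonic minor triad there is i.

i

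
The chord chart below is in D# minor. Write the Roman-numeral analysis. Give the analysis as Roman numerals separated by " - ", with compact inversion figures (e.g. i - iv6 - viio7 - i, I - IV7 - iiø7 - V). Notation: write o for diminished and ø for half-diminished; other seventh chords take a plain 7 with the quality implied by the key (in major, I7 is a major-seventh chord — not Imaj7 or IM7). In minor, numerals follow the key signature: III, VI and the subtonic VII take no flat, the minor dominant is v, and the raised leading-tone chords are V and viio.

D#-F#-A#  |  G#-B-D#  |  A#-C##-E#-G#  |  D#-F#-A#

i - iv - V7 - i

D#-F#-A#: minor triad on D# = scale degree 1 → i.
G#-B-D#: root G# is the subdominant; minor triad there is iv.
A#-C##-E#-G# has root A#, degree 5 in D# minor, so V7.
D#-F#-A# has root D#, degree 1 in D# minor, so i.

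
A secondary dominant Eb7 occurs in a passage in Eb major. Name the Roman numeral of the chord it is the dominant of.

The chord is a dominant seventh chord on Eb.
A dominant resolves down a perfect fifth: Eb → Ab. In Eb major, Ab is scale degree 4, i.e. IV.

IV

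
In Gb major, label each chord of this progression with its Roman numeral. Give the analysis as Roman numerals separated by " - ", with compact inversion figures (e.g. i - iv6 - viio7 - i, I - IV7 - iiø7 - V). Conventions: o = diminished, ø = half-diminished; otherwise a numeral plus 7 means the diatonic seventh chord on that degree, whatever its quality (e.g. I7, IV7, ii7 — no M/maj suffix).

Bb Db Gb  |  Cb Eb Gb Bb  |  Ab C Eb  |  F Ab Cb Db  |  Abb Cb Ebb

Bb-Db-Gb: root Gb is the tonic; major triad there is I6.
Cb-Eb-Gb-Bb: root Cb is the subdominant; major seventh chord there is IV7.
Ab-C-Eb is the secondary dominant of V (major triad on Ab): V/V.
F-Ab-Cb-Db: dominant seventh chord on Db = scale degree 5 → V65.
Abb-Cb-Ebb: Abb with this quality isn't in the key; a major triad on b2 is the Neapolitan chord, bII.

I6 - IV7 - V/V - V65 - bII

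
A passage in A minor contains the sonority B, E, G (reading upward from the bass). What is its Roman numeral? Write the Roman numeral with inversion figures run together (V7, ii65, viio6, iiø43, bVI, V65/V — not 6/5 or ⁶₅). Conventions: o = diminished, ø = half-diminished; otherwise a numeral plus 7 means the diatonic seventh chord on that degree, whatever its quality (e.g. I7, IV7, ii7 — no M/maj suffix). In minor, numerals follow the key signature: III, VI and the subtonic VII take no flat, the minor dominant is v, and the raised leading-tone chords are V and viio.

v64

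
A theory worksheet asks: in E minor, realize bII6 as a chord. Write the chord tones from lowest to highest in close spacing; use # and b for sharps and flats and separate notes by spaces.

A C F

bII6 is the Neapolitan sixth — a major triad on the lowered second degree, here in its customary first inversion. In E minor that root is F.
So the chord is F-A-C.
With the 6 figure the chord is in first inversion; from the bass A upward in close position it reads A-C-F.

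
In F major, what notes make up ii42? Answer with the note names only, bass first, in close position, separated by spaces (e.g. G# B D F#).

F G Bb D

The numeral's case and figure indicate a minor seventh chord. In F major its root, the second degree, is G.
Stacking thirds from G gives G-Bb-D-F.
The figured bass 42 indicates third inversion, placing the seventh (F) in the bass: F-G-Bb-D.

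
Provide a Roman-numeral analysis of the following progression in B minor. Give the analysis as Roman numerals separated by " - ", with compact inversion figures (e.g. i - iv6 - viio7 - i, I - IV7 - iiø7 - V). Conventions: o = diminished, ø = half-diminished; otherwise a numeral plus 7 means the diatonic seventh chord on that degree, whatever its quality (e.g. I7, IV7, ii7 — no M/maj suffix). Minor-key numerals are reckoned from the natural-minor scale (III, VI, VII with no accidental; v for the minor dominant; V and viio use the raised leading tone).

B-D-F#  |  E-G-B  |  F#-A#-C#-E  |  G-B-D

i - iv - V7 - VI

B-D-F#: minor triad on B = scale degree 1 → i.
E-G-B has root E, degree 4 in B minor, so iv.
F#-A#-C#-E has root F#, degree 5 in B minor, so V7.
G-B-D has root G, degree 6 in B minor, so VI.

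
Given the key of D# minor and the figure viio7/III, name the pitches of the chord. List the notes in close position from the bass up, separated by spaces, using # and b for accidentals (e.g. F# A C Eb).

E# G# B D

viio7/III is a secondary leading-tone chord. The target III is F# in D# minor; the applied chord is rooted a semitone below, on E#.
Building a fully diminished seventh chord on E# gives E#-G#-B-D.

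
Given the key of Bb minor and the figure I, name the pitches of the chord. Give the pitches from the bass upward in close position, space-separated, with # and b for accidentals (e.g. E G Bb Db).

Bb D F

I is the major tonic (Picardy third), borrowed from the parallel major. In Bb minor that root is Bb.
So the chord is Bb-D-F.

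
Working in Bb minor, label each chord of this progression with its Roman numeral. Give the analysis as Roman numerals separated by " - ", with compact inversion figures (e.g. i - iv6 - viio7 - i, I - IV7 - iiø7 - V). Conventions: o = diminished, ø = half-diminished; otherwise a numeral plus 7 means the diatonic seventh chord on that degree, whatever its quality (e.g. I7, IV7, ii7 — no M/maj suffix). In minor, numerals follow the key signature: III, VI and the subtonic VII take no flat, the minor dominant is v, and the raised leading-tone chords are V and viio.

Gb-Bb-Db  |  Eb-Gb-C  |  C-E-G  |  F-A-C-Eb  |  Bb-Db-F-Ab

Gb-Bb-Db has root Gb, degree 6 in Bb minor, so VI.
Eb-Gb-C has root C, degree 2 in Bb minor, so iio6.
C-E-G is the secondary dominant of V (major triad on C): V/V.
F-A-C-Eb: root F is the dominant; dominant seventh chord there is V7.
Bb-Db-F-Ab: root Bb is the tonic; minor seventh chord there is i7.

VI - iio6 - V/V - V7 - i7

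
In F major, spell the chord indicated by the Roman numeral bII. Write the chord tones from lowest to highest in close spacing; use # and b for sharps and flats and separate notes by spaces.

Gb Bb Db

bII is the Neapolitan chord — a major triad on the lowered second degree. In F major that root is Gb.
So the chord is Gb-Bb-Db, a major triad.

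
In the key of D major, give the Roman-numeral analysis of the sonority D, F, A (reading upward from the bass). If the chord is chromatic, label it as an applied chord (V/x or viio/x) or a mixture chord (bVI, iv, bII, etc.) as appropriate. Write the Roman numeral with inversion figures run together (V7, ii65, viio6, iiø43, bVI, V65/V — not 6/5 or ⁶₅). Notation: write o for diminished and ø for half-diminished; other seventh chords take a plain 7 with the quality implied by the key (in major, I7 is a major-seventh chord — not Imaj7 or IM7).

The pitches D-F-A form a minor triad rooted on D.
D is the first degree of D major. This is the minor tonic, borrowed from the parallel minor.

i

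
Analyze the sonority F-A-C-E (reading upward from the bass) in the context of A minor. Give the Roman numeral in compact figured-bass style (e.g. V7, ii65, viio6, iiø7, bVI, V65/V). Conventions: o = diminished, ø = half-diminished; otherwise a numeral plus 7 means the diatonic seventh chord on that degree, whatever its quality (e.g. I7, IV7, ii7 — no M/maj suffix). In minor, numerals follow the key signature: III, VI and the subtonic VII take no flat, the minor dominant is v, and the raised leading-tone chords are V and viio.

Stacked in thirds the chord is F-A-C-E: a major seventh chord on F.
In A minor, F is the submediant; the diatonic major seventh chord there is VI7.

VI7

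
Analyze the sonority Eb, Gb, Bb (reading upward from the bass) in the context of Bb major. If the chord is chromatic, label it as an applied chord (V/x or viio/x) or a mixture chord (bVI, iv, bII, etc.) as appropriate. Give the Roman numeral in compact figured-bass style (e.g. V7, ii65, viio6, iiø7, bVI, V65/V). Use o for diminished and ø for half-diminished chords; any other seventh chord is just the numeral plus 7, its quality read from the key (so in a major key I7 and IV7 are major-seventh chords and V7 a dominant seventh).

iv

The pitches Eb-Gb-Bb form a minor triad rooted on Eb.
Eb is the fourth degree of Bb major. This is the minor subdominant, borrowed from the parallel minor.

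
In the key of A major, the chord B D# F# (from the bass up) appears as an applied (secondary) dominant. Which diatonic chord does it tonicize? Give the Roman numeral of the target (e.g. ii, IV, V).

V

The chord is a major triad on B.
A dominant resolves down a perfect fifth: B → E. In A major, E is scale degree 5, i.e. V.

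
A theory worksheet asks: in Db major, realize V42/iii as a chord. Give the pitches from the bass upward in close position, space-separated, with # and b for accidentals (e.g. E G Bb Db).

Bb C E G

The slash means an applied dominant: we want the dominant of iii. In Db major, iii is F minor, and its dominant is built on C.
Building a dominant seventh chord on C gives C-E-G-Bb.
With the 42 figure the chord is in third inversion; from the bass Bb upward in close position it reads Bb-C-E-G.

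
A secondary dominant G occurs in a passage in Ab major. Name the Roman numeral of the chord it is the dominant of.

iii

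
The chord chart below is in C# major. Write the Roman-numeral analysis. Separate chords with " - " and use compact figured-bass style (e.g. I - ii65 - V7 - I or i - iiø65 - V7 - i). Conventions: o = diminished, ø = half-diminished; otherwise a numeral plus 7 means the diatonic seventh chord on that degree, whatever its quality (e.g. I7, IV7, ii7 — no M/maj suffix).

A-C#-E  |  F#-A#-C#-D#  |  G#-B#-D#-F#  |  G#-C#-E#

bVI - ii65 - V7 - I64

A-C#-E: major triad on A — chromatic; bVI (borrowed from the parallel minor).
F#-A#-C#-D# has root D#, degree 2 in C# major, so ii65.
G#-B#-D#-F#: root G# is the dominant; dominant seventh chord there is V7.
G#-C#-E#: major triad on C# = scale degree 1 → I64.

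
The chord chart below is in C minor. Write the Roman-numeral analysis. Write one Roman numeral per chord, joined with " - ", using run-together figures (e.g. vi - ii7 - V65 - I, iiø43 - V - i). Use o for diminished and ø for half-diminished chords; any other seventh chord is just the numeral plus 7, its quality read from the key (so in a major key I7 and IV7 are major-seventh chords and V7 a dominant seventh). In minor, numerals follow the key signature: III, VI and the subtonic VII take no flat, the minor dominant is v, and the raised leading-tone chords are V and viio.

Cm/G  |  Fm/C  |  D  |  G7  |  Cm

i64 - iv64 - V/V - V7 - i

Cm/G has root C, degree 1 in C minor, so i64.
Fm/C has root F, degree 4 in C minor, so iv64.
D: a major triad on D, the applied dominant of V → V/V.
G7: root G is the dominant; dominant seventh chord there is V7.
Cm: root C is the tonic; minor triad there is i.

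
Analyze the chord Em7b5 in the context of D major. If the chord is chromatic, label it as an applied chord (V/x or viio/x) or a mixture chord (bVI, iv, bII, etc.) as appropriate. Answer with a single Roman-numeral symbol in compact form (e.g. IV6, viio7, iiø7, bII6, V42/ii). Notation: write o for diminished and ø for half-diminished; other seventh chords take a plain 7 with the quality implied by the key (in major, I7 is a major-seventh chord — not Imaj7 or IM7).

iiø7

Stacked in thirds the chord is E-G-Bb-D: a half-diminished seventh chord on E.
E is the second degree of D major. This is the half-diminished supertonic seventh, borrowed from the parallel minor.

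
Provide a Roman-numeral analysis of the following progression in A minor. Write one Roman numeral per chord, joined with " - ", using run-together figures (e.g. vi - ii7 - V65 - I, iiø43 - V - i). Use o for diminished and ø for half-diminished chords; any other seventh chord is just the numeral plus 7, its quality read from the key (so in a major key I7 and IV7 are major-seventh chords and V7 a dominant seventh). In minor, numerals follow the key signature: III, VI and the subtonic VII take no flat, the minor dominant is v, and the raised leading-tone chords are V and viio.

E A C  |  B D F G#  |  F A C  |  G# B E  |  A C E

E-A-C: minor triad on A = scale degree 1 → i64.
B-D-F-G#: root G# is the leading tone; fully diminished seventh chord there is viio65.
F-A-C: root F is the submediant; major triad there is VI.
G#-B-E: root E is the dominant; major triad there is V6.
A-C-E: minor triad on A = scale degree 1 → i.

i64 - viio65 - VI - V6 - i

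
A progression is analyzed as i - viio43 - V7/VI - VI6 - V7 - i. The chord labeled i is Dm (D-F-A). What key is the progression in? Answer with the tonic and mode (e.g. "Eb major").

The anchor chord is a minor triad on D, labeled i.
If D is scale degree 1 and the mode makes that degree carry a minor triad, the tonic is D and the mode is minor.

D minor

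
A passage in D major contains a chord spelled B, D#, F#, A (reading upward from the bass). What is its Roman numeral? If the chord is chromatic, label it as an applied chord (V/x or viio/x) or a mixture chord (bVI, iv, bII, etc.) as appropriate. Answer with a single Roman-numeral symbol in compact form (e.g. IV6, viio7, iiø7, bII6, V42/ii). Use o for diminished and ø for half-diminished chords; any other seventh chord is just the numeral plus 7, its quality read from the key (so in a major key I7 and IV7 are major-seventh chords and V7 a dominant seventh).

V7/ii

Stacked in thirds the chord is B-D#-F#-A: a dominant seventh chord on B.
B is not a diatonic chord root with this quality in D major, but it lies a perfect fifth above E (ii), so the chord functions as an applied dominant of ii.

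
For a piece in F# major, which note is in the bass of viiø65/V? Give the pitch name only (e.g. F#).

The applied chord viiø65/V is rooted on B#: B#-D#-F#-A#.
The figure 65 means first inversion — the third is in the bass.

D#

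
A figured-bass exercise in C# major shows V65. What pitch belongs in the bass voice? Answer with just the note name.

V in C# major has root G#; the chord is G#-B#-D#-F#.
The figure 65 means first inversion — the third is in the bass.

B#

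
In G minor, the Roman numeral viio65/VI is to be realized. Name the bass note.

The applied chord viio65/VI is rooted on D: D-F-Ab-Cb.
The figure 65 means first inversion — the third is in the bass.

F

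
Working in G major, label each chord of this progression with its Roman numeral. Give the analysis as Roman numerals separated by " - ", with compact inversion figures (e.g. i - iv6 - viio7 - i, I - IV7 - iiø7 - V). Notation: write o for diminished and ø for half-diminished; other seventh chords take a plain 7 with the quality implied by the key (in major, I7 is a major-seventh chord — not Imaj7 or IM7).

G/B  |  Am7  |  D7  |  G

I6 - ii7 - V7 - I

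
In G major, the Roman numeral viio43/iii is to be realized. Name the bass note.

The applied chord viio43/iii is rooted on A#: A#-C#-E-G.
The figure 43 means second inversion — the fifth is in the bass.

E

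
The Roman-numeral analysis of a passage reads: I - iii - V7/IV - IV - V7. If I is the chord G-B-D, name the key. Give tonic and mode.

G major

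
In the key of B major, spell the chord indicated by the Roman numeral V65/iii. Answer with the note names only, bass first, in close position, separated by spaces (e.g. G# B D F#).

C## E# G# A#

V65/iii is a secondary dominant — the dominant seventh of iii. iii in B major is D#, so the applied chord's root is A#, a perfect fifth above.
Building a dominant seventh chord on A# gives A#-C##-E#-G#.
The figured bass 65 indicates first inversion, placing the third (C##) in the bass: C##-E#-G#-A#.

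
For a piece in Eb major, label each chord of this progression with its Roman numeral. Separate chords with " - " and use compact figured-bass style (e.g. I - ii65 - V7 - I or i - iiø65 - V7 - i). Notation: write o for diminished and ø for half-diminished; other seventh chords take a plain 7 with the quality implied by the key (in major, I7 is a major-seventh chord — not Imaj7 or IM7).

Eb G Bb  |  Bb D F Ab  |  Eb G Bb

Eb-G-Bb has root Eb, degree 1 in Eb major, so I.
Bb-D-F-Ab: dominant seventh chord on Bb = scale degree 5 → V7.
Eb-G-Bb: root Eb is the tonic; major triad there is I.

I - V7 - I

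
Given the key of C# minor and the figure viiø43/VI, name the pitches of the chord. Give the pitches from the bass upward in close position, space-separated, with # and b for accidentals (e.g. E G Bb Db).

D F# G# B

The slash marks an applied leading-tone chord: viio of VI. In C# minor, VI is A, so the leading tone to it is G#, a half step below.
Building a half-diminished seventh chord on G# gives G#-B-D-F#.
With the 43 figure the chord is in second inversion; from the bass D upward in close position it reads D-F#-G#-B.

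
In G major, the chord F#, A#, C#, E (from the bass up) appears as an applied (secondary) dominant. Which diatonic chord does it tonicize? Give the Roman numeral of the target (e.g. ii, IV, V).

iii

The chord is a dominant seventh chord on F#.
A dominant resolves down a perfect fifth: F# → B. In G major, B is scale degree 3, i.e. iii.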